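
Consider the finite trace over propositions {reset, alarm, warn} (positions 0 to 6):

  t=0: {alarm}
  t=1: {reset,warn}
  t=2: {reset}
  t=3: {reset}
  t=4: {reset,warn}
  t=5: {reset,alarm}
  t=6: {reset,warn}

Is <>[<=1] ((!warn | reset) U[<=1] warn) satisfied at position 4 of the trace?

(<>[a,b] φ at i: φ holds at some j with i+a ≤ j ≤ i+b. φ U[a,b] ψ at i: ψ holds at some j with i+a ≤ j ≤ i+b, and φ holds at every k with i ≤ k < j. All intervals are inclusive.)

Check ((!warn | reset) U[<=1] warn) at each j in [4,5]:
  j=4: holds
  j=5: holds
Found at j=4 → formula holds.

Holds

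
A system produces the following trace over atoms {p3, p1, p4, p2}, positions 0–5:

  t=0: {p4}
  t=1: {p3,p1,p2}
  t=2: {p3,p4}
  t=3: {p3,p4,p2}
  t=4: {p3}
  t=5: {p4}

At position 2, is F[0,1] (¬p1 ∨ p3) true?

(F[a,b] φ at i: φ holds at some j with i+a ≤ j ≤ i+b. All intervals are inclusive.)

Check (¬p1 ∨ p3) at each j in [2,3]:
  j=2: true
  j=3: true
Found at j=2 → formula holds.

Holds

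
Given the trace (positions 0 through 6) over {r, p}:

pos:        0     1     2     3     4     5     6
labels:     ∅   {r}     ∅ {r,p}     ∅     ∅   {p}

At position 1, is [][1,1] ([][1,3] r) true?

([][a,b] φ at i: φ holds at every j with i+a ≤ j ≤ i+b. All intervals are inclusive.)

Does not hold

Check [][1,3] r at every j in [2,2]:
  j=2: fails at 4
Fails at j=2 → formula fails.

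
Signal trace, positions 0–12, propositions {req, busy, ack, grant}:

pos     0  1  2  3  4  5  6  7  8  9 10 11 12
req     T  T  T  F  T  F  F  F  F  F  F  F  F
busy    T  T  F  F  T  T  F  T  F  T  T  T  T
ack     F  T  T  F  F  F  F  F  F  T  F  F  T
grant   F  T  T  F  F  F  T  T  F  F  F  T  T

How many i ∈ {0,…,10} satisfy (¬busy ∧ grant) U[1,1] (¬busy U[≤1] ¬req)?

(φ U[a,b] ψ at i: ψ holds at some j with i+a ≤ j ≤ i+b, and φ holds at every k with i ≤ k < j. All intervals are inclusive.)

Evaluate at each i in [0,10]:
  i=0: ✗ (no rhs in [1,1])
  i=1: ✗ (lhs fails at k=1 before rhs at j=2)
  i=2: ✓ (rhs at j=3; lhs holds on [2,2])
  i=3: ✗ (no rhs in [4,4])
  i=4: ✗ (lhs fails at k=4 before rhs at j=5)
  i=5: ✗ (lhs fails at k=5 before rhs at j=6)
  i=6: ✓ (rhs at j=7; lhs holds on [6,6])
  i=7: ✗ (lhs fails at k=7 before rhs at j=8)
  i=8: ✗ (lhs fails at k=8 before rhs at j=9)
  i=9: ✗ (lhs fails at k=9 before rhs at j=10)
  i=10: ✗ (lhs fails at k=10 before rhs at j=11)
Positions where it holds: {2, 6} → 2.

2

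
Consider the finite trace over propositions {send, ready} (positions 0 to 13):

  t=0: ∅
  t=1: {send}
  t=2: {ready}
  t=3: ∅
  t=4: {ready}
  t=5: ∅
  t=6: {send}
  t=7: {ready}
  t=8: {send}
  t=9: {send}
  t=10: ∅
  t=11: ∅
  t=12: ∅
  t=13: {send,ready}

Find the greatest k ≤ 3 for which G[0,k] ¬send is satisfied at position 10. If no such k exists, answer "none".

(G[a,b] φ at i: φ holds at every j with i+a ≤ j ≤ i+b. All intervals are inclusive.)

¬send must hold from j=10 onward; find where it first fails.
  j=10: holds
  j=11: holds
  j=12: holds
  j=13: fails
Holds on [10,12], so largest k = 2.

2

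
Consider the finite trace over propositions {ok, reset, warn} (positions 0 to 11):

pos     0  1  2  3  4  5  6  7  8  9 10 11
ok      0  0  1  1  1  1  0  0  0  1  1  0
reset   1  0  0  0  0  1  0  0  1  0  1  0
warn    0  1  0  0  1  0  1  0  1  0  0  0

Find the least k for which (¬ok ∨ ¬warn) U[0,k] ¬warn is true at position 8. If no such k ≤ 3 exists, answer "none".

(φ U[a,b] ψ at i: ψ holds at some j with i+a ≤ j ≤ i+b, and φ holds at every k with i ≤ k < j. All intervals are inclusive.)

1

Need earliest j ≥ 8 with ¬warn, and (¬ok ∨ ¬warn) at every k in [8,j-1].
  j=8: rhs fails.
  j=9: rhs holds; lhs holds on [8,8]. k = 1.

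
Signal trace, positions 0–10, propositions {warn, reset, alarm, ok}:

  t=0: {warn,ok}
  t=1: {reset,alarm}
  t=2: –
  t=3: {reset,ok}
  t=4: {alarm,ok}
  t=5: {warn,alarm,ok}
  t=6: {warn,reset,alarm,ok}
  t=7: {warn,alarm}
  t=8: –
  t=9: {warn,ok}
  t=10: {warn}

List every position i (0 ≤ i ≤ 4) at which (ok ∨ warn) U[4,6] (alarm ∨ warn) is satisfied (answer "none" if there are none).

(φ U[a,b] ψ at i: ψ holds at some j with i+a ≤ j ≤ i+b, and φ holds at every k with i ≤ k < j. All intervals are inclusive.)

3

Evaluate at each i in [0,4]:
  i=0: ✗ (lhs fails at k=1 before rhs at j=4)
  i=1: ✗ (lhs fails at k=1 before rhs at j=5)
  i=2: ✗ (lhs fails at k=2 before rhs at j=6)
  i=3: ✓ (rhs at j=7; lhs holds on [3,6])
  i=4: ✗ (lhs fails at k=8 before rhs at j=9)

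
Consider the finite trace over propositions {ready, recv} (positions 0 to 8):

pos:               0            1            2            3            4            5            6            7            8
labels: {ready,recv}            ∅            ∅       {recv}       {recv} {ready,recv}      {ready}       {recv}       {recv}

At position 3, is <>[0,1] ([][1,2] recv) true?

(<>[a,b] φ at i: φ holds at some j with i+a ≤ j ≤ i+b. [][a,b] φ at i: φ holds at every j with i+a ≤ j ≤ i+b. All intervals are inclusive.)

Check [][1,2] recv at each j in [3,4]:
  j=3: holds on [4,5]
  j=4: fails at 6
Found at j=3 → formula holds.

True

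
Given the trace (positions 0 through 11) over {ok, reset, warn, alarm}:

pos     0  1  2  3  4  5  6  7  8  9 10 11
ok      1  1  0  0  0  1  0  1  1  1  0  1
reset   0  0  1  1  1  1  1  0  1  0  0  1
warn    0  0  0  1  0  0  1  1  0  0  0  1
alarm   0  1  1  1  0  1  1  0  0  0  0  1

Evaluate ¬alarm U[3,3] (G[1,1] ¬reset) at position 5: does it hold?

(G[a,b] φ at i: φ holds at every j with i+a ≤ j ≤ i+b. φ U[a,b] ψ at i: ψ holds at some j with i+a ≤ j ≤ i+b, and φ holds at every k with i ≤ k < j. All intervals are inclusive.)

Need some j in [8,8] with G[1,1] ¬reset, and ¬alarm at every k in [5,j-1].
  j=8: G[1,1] ¬reset holds, but ¬alarm fails at k=5 → not this j.
No j in the window works → until fails.

Does not hold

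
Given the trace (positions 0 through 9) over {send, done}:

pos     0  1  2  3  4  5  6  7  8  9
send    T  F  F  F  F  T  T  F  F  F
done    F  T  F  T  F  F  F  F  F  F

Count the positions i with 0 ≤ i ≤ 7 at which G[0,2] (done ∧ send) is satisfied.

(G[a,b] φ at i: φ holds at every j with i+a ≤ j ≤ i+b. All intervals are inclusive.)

0

Evaluate at each i in [0,7]:
  i=0: ✗ (fails at j=0)
  i=1: ✗ (fails at j=1)
  i=2: ✗ (fails at j=2)
  i=3: ✗ (fails at j=3)
  i=4: ✗ (fails at j=4)
  i=5: ✗ (fails at j=5)
  i=6: ✗ (fails at j=6)
  i=7: ✗ (fails at j=7)
Positions where it holds: {} → 0.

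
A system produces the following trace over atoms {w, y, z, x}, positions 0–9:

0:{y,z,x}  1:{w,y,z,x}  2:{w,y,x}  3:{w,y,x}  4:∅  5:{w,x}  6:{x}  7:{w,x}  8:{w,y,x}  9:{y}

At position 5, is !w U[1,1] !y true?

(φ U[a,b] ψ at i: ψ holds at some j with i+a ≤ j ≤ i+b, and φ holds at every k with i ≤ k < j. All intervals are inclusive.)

No

Need some j in [6,6] with !y, and !w at every k in [5,j-1].
  j=6: !y holds, but !w fails at k=5 → not this j.
No j in the window works → until fails.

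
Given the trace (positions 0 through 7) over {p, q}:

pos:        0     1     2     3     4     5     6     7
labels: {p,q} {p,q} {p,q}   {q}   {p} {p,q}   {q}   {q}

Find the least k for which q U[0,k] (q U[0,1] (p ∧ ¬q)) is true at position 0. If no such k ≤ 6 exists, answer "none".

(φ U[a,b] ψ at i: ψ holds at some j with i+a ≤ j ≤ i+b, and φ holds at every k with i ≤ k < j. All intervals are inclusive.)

3

Need earliest j ≥ 0 with (q U[0,1] (p ∧ ¬q)), and q at every k in [0,j-1].
  j=0: rhs fails.
  j=1: rhs fails.
  j=2: rhs fails.
  j=3: rhs holds; lhs holds on [0,2]. k = 3.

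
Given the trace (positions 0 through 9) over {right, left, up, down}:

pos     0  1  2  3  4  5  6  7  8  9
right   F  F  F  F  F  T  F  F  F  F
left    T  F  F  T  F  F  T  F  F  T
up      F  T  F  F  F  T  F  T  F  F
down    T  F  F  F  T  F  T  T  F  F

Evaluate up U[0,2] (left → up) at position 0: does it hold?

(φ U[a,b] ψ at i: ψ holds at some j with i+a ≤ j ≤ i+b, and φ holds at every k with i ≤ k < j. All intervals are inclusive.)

Does not hold

Need some j in [0,2] with (left → up), and up at every k in [0,j-1].
  j=0: (left → up) false.
  j=1: (left → up) holds, but up fails at k=0 → not this j.
  j=2: (left → up) holds, but up fails at k=0 → not this j.
No j in the window works → until fails.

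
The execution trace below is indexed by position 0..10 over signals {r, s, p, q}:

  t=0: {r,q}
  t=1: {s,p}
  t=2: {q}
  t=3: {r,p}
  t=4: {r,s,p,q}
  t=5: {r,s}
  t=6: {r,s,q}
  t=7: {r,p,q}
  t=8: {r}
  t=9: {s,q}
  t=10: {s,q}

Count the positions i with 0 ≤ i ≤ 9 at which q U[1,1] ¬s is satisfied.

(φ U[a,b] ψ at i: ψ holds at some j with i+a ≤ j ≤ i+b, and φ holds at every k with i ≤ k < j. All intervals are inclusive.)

3

Evaluate at each i in [0,9]:
  i=0: ✗ (no rhs in [1,1])
  i=1: ✗ (lhs fails at k=1 before rhs at j=2)
  i=2: ✓ (rhs at j=3; lhs holds on [2,2])
  i=3: ✗ (no rhs in [4,4])
  i=4: ✗ (no rhs in [5,5])
  i=5: ✗ (no rhs in [6,6])
  i=6: ✓ (rhs at j=7; lhs holds on [6,6])
  i=7: ✓ (rhs at j=8; lhs holds on [7,7])
  i=8: ✗ (no rhs in [9,9])
  i=9: ✗ (no rhs in [10,10])
Positions where it holds: {2, 6, 7} → 3.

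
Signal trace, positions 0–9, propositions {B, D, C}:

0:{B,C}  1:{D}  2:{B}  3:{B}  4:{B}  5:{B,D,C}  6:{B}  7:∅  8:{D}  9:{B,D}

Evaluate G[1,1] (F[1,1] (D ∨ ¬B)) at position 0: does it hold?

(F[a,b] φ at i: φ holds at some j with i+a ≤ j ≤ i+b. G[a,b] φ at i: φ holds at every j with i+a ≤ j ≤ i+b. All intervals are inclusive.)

Does not hold

Check F[1,1] (D ∨ ¬B) at every j in [1,1]:
  j=1: fails (none in [2,2])
Fails at j=1 → formula fails.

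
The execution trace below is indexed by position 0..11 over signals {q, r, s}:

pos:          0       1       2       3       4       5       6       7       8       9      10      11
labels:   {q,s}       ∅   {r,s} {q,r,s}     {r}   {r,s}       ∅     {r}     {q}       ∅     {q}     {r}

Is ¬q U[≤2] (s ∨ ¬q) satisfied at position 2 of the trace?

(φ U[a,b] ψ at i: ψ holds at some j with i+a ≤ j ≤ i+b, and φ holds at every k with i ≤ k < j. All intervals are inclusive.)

Yes

Need some j in [2,4] with (s ∨ ¬q), and ¬q at every k in [2,j-1].
  j=2: (s ∨ ¬q) holds; no prefix to check → satisfied.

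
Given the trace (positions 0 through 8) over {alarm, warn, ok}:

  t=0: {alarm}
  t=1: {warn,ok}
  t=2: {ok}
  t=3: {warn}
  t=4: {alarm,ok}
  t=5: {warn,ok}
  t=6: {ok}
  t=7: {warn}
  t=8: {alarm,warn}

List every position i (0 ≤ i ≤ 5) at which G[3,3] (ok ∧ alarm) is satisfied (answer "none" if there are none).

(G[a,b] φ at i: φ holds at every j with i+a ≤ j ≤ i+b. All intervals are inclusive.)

1

Evaluate at each i in [0,5]:
  i=0: ✗ (fails at j=3)
  i=1: ✓ (all of [4,4])
  i=2: ✗ (fails at j=5)
  i=3: ✗ (fails at j=6)
  i=4: ✗ (fails at j=7)
  i=5: ✗ (fails at j=8)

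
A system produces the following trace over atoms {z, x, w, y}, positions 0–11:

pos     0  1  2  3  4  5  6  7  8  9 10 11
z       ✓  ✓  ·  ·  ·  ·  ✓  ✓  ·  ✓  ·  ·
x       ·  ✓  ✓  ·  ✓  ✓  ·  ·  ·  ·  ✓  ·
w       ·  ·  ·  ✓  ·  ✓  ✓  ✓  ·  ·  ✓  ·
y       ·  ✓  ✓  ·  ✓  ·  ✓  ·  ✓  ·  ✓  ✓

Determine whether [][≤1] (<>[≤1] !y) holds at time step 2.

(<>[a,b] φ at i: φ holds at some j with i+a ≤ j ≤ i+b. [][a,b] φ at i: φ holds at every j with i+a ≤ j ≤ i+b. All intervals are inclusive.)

Yes

Check <>[≤1] !y at every j in [2,3]:
  j=2: holds (witness at 3)
  j=3: holds (witness at 3)
All positions satisfy it → formula holds.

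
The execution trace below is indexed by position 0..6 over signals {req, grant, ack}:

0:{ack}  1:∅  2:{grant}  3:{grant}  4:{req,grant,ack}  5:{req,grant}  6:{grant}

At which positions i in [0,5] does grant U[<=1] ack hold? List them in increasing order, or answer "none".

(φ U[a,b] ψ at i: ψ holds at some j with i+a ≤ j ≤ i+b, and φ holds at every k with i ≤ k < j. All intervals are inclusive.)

Evaluate at each i in [0,5]:
  i=0: ✓ (rhs at j=0)
  i=1: ✗ (no rhs in [1,2])
  i=2: ✗ (no rhs in [2,3])
  i=3: ✓ (rhs at j=4; lhs holds on [3,3])
  i=4: ✓ (rhs at j=4)
  i=5: ✗ (no rhs in [5,6])

0, 3, 4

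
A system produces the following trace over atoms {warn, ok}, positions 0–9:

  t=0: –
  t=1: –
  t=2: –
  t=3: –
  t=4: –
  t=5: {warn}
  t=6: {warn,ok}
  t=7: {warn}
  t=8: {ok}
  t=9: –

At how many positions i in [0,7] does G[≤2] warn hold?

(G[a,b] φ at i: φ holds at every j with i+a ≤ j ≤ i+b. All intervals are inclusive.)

1

Evaluate at each i in [0,7]:
  i=0: ✗ (fails at j=0)
  i=1: ✗ (fails at j=1)
  i=2: ✗ (fails at j=2)
  i=3: ✗ (fails at j=3)
  i=4: ✗ (fails at j=4)
  i=5: ✓ (all of [5,7])
  i=6: ✗ (fails at j=8)
  i=7: ✗ (fails at j=8)
Positions where it holds: {5} → 1.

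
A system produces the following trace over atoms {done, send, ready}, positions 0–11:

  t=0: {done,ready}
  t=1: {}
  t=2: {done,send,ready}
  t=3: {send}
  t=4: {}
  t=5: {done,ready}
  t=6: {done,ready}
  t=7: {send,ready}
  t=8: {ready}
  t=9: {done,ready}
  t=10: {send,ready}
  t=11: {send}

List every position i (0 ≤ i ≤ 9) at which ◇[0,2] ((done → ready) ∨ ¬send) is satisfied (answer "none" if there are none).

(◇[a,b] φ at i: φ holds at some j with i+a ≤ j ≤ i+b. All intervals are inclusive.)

0, 1, 2, 3, 4, 5, 6, 7, 8, 9

Evaluate at each i in [0,9]:
  i=0: ✓ (witness j=0)
  i=1: ✓ (witness j=1)
  i=2: ✓ (witness j=2)
  i=3: ✓ (witness j=3)
  i=4: ✓ (witness j=4)
  i=5: ✓ (witness j=5)
  i=6: ✓ (witness j=6)
  i=7: ✓ (witness j=7)
  i=8: ✓ (witness j=8)
  i=9: ✓ (witness j=9)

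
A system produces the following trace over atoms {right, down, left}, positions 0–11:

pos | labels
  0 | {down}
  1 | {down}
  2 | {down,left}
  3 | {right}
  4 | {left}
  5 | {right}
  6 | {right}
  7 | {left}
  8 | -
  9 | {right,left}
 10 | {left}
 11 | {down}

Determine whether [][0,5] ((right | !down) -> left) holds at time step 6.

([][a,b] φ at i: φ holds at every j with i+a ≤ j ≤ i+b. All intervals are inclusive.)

No

Check ((right | !down) -> left) at every j in [6,11]:
  j=6: antecedent true; consequent false → ✗
  j=7: antecedent true; consequent true → ✓
  j=8: antecedent true; consequent false → ✗
  j=9: antecedent true; consequent true → ✓
  j=10: antecedent true; consequent true → ✓
  j=11: antecedent false → ✓
Fails at j=6 → formula fails.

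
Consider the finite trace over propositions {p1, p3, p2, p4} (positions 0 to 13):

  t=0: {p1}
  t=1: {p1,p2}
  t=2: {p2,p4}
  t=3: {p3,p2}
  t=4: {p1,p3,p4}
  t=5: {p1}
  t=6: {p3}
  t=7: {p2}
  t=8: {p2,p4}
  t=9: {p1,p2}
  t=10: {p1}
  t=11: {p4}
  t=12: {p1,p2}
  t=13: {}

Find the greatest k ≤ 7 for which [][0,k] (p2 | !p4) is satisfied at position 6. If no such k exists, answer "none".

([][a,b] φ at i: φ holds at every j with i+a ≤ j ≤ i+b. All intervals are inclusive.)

4

(p2 | !p4) must hold from j=6 onward; find where it first fails.
  j=6: holds
  j=7: holds
  j=8: holds
  j=9: holds
  j=10: holds
  j=11: fails
Holds on [6,10], so largest k = 4.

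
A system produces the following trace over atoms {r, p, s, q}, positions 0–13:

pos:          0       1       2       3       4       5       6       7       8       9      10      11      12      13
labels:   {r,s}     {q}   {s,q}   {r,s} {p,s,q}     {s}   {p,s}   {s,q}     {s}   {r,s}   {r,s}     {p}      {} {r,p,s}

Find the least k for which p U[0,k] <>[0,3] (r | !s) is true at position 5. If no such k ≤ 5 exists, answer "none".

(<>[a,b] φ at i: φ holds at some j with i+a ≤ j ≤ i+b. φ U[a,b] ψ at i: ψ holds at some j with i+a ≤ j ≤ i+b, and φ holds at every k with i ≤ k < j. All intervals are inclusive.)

none

Need earliest j ≥ 5 with <>[0,3] (r | !s), and p at every k in [5,j-1].
  j=5: rhs fails.
  j=6: rhs holds but lhs fails at k=5.
  j=7: rhs holds but lhs fails at k=5.
  j=8: rhs holds but lhs fails at k=5.
  j=9: rhs holds but lhs fails at k=5.
  j=10: rhs holds but lhs fails at k=5.
No witness within the range → none.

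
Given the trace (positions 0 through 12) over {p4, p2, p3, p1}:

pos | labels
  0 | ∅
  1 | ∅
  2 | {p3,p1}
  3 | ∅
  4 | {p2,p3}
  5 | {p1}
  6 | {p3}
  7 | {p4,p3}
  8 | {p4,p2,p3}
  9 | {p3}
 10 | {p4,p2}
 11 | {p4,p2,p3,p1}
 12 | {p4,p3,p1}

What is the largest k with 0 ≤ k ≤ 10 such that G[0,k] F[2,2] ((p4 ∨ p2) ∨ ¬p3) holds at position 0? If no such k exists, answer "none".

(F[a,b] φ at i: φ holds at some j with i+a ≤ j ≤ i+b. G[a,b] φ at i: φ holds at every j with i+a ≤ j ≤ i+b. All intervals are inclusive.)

F[2,2] ((p4 ∨ p2) ∨ ¬p3) must hold from j=0 onward; find where it first fails.
  j=0: fails → no k works.

none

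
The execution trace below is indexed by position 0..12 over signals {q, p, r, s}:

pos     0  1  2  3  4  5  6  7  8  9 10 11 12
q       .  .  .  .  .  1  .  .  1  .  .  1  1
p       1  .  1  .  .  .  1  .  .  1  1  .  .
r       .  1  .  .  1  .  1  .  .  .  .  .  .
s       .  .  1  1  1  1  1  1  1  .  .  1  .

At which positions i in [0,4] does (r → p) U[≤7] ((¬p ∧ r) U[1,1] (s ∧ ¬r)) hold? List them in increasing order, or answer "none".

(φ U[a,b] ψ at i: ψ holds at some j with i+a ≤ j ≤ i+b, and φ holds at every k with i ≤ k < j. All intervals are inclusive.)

Evaluate at each i in [0,4]:
  i=0: ✓ (rhs at j=1; lhs holds on [0,0])
  i=1: ✓ (rhs at j=1)
  i=2: ✓ (rhs at j=4; lhs holds on [2,3])
  i=3: ✓ (rhs at j=4; lhs holds on [3,3])
  i=4: ✓ (rhs at j=4)

0, 1, 2, 3, 4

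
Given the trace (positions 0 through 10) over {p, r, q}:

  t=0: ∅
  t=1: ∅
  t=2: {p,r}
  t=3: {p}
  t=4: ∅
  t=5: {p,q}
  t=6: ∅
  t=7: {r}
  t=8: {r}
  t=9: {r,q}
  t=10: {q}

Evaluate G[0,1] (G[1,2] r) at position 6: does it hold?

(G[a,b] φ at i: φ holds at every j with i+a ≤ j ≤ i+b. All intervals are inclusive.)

True

Check G[1,2] r at every j in [6,7]:
  j=6: holds on [7,8]
  j=7: holds on [8,9]
All positions satisfy it → formula holds.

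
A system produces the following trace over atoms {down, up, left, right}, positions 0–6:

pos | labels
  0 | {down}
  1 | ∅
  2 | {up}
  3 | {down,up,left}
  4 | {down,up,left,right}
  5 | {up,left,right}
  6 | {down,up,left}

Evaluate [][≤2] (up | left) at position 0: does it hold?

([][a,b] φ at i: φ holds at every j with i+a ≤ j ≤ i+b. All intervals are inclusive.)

No

Check (up | left) at every j in [0,2]:
  j=0: false
  j=1: false
  j=2: true
Fails at j=0 → formula fails.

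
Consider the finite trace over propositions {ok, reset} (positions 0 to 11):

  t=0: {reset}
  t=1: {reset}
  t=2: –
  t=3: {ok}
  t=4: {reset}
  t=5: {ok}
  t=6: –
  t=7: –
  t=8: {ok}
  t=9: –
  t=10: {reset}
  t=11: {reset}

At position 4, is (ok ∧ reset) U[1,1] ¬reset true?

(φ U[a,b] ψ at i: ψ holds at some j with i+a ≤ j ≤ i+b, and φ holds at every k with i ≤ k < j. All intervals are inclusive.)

Need some j in [5,5] with ¬reset, and (ok ∧ reset) at every k in [4,j-1].
  j=5: ¬reset holds, but (ok ∧ reset) fails at k=4 → not this j.
No j in the window works → until fails.

No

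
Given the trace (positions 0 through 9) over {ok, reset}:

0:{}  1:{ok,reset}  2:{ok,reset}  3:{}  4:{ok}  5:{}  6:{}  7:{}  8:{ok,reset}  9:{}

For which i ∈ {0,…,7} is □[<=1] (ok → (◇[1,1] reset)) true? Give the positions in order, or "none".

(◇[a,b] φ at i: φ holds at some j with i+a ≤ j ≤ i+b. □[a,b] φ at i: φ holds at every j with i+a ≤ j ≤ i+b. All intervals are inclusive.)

Evaluate at each i in [0,7]:
  i=0: ✓ (all of [0,1])
  i=1: ✗ (fails at j=2)
  i=2: ✗ (fails at j=2)
  i=3: ✗ (fails at j=4)
  i=4: ✗ (fails at j=4)
  i=5: ✓ (all of [5,6])
  i=6: ✓ (all of [6,7])
  i=7: ✗ (fails at j=8)

0, 5, 6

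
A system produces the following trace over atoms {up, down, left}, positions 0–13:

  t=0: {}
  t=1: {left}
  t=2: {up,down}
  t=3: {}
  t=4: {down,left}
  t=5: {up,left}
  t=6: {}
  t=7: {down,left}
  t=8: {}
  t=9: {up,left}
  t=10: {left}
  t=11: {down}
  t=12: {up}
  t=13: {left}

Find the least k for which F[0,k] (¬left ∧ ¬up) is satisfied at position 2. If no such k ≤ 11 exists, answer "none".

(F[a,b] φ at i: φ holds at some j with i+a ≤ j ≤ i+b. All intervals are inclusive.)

1

Scan j = 2,3,… for (¬left ∧ ¬up):
  j=2: fails
  j=3: holds
First hit at j=3, so smallest k = 3-2 = 1.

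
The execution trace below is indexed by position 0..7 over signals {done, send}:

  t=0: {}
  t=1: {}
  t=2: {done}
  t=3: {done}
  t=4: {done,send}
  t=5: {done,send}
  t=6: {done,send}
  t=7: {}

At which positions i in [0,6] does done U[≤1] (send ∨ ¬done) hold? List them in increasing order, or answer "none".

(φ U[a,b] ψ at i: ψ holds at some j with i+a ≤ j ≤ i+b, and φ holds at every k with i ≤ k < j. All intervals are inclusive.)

0, 1, 3, 4, 5, 6

Evaluate at each i in [0,6]:
  i=0: ✓ (rhs at j=0)
  i=1: ✓ (rhs at j=1)
  i=2: ✗ (no rhs in [2,3])
  i=3: ✓ (rhs at j=4; lhs holds on [3,3])
  i=4: ✓ (rhs at j=4)
  i=5: ✓ (rhs at j=5)
  i=6: ✓ (rhs at j=6)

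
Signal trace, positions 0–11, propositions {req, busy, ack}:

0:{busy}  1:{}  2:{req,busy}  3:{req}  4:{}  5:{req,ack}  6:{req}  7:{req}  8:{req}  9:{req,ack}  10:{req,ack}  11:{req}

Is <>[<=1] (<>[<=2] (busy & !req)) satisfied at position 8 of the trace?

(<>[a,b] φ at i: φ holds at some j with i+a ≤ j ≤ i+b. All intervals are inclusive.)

False

Check <>[<=2] (busy & !req) at each j in [8,9]:
  j=8: fails (none in [8,10])
  j=9: fails (none in [9,11])
No position in the window satisfies it → formula fails.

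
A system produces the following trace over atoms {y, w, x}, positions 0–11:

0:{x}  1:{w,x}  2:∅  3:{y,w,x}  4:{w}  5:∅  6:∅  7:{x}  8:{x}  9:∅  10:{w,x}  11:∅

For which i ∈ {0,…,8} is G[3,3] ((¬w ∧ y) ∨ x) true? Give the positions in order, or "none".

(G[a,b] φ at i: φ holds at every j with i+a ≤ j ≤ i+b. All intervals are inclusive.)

0, 4, 5, 7

Evaluate at each i in [0,8]:
  i=0: ✓ (all of [3,3])
  i=1: ✗ (fails at j=4)
  i=2: ✗ (fails at j=5)
  i=3: ✗ (fails at j=6)
  i=4: ✓ (all of [7,7])
  i=5: ✓ (all of [8,8])
  i=6: ✗ (fails at j=9)
  i=7: ✓ (all of [10,10])
  i=8: ✗ (fails at j=11)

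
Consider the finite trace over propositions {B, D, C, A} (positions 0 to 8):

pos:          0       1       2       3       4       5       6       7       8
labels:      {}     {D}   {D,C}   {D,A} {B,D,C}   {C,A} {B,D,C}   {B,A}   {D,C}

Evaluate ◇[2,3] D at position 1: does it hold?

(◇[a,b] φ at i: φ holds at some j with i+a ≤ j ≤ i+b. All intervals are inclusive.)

Check D at each j in [3,4]:
  j=3: true
  j=4: true
Found at j=3 → formula holds.

True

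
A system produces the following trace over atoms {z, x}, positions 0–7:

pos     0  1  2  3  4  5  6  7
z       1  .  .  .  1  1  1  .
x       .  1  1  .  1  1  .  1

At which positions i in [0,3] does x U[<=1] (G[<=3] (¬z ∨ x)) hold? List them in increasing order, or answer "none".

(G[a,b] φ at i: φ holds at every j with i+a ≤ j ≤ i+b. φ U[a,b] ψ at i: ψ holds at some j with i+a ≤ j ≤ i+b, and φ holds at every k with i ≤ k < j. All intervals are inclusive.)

Evaluate at each i in [0,3]:
  i=0: ✗ (lhs fails at k=0 before rhs at j=1)
  i=1: ✓ (rhs at j=1)
  i=2: ✓ (rhs at j=2)
  i=3: ✗ (no rhs in [3,4])

1, 2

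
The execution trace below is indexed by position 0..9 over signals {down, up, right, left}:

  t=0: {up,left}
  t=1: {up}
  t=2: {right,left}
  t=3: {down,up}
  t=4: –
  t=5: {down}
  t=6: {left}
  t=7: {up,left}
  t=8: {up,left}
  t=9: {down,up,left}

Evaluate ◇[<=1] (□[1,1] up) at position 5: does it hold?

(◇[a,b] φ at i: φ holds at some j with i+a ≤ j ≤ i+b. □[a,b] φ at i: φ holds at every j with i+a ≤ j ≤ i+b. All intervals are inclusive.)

True

Check □[1,1] up at each j in [5,6]:
  j=5: fails at 6
  j=6: holds on [7,7]
Found at j=6 → formula holds.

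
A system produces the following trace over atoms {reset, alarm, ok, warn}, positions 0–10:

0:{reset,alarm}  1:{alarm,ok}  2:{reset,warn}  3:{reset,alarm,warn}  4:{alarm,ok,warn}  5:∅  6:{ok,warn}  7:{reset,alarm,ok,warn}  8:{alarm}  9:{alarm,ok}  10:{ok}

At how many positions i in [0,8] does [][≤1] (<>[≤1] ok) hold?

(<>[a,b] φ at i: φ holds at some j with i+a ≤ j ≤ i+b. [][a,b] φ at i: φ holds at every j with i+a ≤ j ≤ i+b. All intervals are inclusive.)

Evaluate at each i in [0,8]:
  i=0: ✓ (all of [0,1])
  i=1: ✗ (fails at j=2)
  i=2: ✗ (fails at j=2)
  i=3: ✓ (all of [3,4])
  i=4: ✓ (all of [4,5])
  i=5: ✓ (all of [5,6])
  i=6: ✓ (all of [6,7])
  i=7: ✓ (all of [7,8])
  i=8: ✓ (all of [8,9])
Positions where it holds: {0, 3, 4, 5, 6, 7, 8} → 7.

7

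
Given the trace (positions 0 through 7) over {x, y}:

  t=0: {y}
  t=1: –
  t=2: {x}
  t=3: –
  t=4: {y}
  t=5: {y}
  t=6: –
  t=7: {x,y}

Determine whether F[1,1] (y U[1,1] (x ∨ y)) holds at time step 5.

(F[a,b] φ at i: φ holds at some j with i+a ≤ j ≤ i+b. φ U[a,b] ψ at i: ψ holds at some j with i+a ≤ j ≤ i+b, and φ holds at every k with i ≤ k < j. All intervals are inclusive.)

Check (y U[1,1] (x ∨ y)) at each j in [6,6]:
  j=6: fails
No position in the window satisfies it → formula fails.

False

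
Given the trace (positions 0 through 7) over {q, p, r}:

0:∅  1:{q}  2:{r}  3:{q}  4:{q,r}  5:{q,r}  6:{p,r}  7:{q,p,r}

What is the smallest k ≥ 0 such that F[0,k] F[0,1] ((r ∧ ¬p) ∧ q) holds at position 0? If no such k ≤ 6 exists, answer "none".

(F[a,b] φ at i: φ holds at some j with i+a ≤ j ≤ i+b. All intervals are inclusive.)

Scan j = 0,1,… for F[0,1] ((r ∧ ¬p) ∧ q):
  j=0: fails
  j=1: fails
  j=2: fails
  j=3: holds
First hit at j=3, so smallest k = 3-0 = 3.

3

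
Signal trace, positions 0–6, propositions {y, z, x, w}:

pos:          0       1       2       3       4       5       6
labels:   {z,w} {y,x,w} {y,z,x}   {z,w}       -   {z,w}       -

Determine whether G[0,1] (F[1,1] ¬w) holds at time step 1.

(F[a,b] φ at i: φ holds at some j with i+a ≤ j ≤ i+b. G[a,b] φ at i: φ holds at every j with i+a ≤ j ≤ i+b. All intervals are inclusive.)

Check F[1,1] ¬w at every j in [1,2]:
  j=1: holds (witness at 2)
  j=2: fails (none in [3,3])
Fails at j=2 → formula fails.

Does not hold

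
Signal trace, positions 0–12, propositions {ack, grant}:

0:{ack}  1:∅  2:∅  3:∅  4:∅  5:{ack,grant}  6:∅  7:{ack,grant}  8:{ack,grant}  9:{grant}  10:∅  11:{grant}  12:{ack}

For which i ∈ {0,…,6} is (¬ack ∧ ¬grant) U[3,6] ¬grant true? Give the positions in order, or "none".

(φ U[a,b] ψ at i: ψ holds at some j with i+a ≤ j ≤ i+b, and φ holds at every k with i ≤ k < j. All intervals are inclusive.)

1

Evaluate at each i in [0,6]:
  i=0: ✗ (lhs fails at k=0 before rhs at j=3)
  i=1: ✓ (rhs at j=4; lhs holds on [1,3])
  i=2: ✗ (lhs fails at k=5 before rhs at j=6)
  i=3: ✗ (lhs fails at k=5 before rhs at j=6)
  i=4: ✗ (lhs fails at k=5 before rhs at j=10)
  i=5: ✗ (lhs fails at k=5 before rhs at j=10)
  i=6: ✗ (lhs fails at k=7 before rhs at j=10)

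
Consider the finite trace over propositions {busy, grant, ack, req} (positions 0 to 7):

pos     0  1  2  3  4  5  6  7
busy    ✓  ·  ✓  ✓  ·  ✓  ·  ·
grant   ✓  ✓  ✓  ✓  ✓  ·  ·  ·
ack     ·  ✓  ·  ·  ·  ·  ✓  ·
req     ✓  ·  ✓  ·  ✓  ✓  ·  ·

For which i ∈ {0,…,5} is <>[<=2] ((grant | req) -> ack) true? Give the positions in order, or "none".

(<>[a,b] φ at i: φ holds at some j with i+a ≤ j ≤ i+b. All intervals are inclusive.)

Evaluate at each i in [0,5]:
  i=0: ✓ (witness j=1)
  i=1: ✓ (witness j=1)
  i=2: ✗ (none in [2,4])
  i=3: ✗ (none in [3,5])
  i=4: ✓ (witness j=6)
  i=5: ✓ (witness j=6)

0, 1, 4, 5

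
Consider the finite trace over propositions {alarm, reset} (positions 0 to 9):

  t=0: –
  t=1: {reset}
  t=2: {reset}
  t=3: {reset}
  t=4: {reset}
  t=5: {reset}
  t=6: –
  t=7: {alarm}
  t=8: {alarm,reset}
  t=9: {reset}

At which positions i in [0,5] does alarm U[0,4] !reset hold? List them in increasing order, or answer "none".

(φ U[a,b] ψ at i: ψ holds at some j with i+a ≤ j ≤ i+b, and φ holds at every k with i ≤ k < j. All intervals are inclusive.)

Evaluate at each i in [0,5]:
  i=0: ✓ (rhs at j=0)
  i=1: ✗ (no rhs in [1,5])
  i=2: ✗ (lhs fails at k=2 before rhs at j=6)
  i=3: ✗ (lhs fails at k=3 before rhs at j=6)
  i=4: ✗ (lhs fails at k=4 before rhs at j=6)
  i=5: ✗ (lhs fails at k=5 before rhs at j=6)

0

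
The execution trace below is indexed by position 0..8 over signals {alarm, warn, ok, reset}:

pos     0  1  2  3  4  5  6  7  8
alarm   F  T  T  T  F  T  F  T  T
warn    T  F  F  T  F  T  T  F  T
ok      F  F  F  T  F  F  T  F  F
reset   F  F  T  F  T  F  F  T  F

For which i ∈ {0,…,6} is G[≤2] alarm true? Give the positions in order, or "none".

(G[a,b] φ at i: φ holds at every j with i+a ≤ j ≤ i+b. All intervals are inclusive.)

1

Evaluate at each i in [0,6]:
  i=0: ✗ (fails at j=0)
  i=1: ✓ (all of [1,3])
  i=2: ✗ (fails at j=4)
  i=3: ✗ (fails at j=4)
  i=4: ✗ (fails at j=4)
  i=5: ✗ (fails at j=6)
  i=6: ✗ (fails at j=6)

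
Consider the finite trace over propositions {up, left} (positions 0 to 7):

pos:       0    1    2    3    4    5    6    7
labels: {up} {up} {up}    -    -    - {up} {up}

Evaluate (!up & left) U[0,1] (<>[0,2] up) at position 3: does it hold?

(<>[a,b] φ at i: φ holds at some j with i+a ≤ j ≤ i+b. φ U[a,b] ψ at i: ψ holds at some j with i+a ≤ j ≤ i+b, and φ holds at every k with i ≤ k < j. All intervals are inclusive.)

No

Need some j in [3,4] with <>[0,2] up, and (!up & left) at every k in [3,j-1].
  j=3: <>[0,2] up — fails (none in [3,5]).
  j=4: <>[0,2] up holds, but (!up & left) fails at k=3 → not this j.
No j in the window works → until fails.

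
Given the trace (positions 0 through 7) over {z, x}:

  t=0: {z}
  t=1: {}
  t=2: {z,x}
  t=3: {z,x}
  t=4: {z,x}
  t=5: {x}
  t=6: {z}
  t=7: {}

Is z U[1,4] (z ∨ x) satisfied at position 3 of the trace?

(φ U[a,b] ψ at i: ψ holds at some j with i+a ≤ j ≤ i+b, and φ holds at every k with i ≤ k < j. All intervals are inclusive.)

Yes

Need some j in [4,7] with (z ∨ x), and z at every k in [3,j-1].
  j=4: (z ∨ x) holds; z holds at every k in [3,3] → satisfied.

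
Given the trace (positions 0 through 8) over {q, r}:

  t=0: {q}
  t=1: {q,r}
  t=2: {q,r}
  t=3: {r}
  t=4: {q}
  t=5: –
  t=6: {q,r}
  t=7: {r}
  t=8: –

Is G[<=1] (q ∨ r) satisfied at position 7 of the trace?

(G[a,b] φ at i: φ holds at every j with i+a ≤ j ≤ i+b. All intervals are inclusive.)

No

Check (q ∨ r) at every j in [7,8]:
  j=7: true
  j=8: false
Fails at j=8 → formula fails.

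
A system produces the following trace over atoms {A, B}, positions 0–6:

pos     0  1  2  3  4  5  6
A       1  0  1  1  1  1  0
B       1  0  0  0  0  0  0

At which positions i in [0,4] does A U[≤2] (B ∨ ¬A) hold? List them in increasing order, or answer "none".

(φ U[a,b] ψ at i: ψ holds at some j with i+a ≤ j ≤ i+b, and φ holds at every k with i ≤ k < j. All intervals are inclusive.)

Evaluate at each i in [0,4]:
  i=0: ✓ (rhs at j=0)
  i=1: ✓ (rhs at j=1)
  i=2: ✗ (no rhs in [2,4])
  i=3: ✗ (no rhs in [3,5])
  i=4: ✓ (rhs at j=6; lhs holds on [4,5])

0, 1, 4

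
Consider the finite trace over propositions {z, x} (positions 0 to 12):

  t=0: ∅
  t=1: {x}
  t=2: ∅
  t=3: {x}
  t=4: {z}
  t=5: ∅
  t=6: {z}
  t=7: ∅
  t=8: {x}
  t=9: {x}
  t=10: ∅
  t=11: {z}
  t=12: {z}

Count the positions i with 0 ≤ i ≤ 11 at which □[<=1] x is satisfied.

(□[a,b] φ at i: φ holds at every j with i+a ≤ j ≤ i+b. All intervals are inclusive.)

Evaluate at each i in [0,11]:
  i=0: ✗ (fails at j=0)
  i=1: ✗ (fails at j=2)
  i=2: ✗ (fails at j=2)
  i=3: ✗ (fails at j=4)
  i=4: ✗ (fails at j=4)
  i=5: ✗ (fails at j=5)
  i=6: ✗ (fails at j=6)
  i=7: ✗ (fails at j=7)
  i=8: ✓ (all of [8,9])
  i=9: ✗ (fails at j=10)
  i=10: ✗ (fails at j=10)
  i=11: ✗ (fails at j=11)
Positions where it holds: {8} → 1.

1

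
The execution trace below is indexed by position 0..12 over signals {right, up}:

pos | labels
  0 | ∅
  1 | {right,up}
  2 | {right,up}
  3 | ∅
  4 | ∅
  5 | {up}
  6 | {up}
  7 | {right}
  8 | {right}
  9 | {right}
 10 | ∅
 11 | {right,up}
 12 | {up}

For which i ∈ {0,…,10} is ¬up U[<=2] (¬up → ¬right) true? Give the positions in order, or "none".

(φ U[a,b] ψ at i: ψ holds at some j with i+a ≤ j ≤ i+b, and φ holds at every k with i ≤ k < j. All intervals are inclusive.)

0, 1, 2, 3, 4, 5, 6, 8, 9, 10

Evaluate at each i in [0,10]:
  i=0: ✓ (rhs at j=0)
  i=1: ✓ (rhs at j=1)
  i=2: ✓ (rhs at j=2)
  i=3: ✓ (rhs at j=3)
  i=4: ✓ (rhs at j=4)
  i=5: ✓ (rhs at j=5)
  i=6: ✓ (rhs at j=6)
  i=7: ✗ (no rhs in [7,9])
  i=8: ✓ (rhs at j=10; lhs holds on [8,9])
  i=9: ✓ (rhs at j=10; lhs holds on [9,9])
  i=10: ✓ (rhs at j=10)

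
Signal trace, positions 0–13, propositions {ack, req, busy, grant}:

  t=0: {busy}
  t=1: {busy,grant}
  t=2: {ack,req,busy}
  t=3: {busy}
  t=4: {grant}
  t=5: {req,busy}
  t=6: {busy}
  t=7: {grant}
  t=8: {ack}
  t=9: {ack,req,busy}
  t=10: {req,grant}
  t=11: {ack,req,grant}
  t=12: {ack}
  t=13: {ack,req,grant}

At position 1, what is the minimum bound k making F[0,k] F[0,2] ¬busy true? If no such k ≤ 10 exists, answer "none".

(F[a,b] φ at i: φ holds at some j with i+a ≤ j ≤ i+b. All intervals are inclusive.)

Scan j = 1,2,… for F[0,2] ¬busy:
  j=1: fails
  j=2: holds
First hit at j=2, so smallest k = 2-1 = 1.

1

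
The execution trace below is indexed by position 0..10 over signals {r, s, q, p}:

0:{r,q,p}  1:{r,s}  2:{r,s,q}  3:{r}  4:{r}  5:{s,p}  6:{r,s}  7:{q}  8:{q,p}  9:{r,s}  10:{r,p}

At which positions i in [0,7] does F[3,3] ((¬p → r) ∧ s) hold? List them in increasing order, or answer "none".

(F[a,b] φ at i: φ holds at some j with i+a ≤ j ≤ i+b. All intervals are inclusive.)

Evaluate at each i in [0,7]:
  i=0: ✗ (none in [3,3])
  i=1: ✗ (none in [4,4])
  i=2: ✓ (witness j=5)
  i=3: ✓ (witness j=6)
  i=4: ✗ (none in [7,7])
  i=5: ✗ (none in [8,8])
  i=6: ✓ (witness j=9)
  i=7: ✗ (none in [10,10])

2, 3, 6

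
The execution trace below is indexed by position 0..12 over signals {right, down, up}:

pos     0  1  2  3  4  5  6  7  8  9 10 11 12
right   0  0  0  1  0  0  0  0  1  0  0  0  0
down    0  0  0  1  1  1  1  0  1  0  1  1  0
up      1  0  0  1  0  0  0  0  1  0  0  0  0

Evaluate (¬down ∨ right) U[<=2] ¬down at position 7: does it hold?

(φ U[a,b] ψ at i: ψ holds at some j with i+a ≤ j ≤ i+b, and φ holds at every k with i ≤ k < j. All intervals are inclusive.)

Yes

Need some j in [7,9] with ¬down, and (¬down ∨ right) at every k in [7,j-1].
  j=7: ¬down holds; no prefix to check → satisfied.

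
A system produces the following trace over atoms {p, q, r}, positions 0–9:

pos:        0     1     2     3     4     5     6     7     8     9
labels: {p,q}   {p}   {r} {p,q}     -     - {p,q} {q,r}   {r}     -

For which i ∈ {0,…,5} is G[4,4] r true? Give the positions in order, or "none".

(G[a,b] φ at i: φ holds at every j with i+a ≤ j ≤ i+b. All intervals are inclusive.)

Evaluate at each i in [0,5]:
  i=0: ✗ (fails at j=4)
  i=1: ✗ (fails at j=5)
  i=2: ✗ (fails at j=6)
  i=3: ✓ (all of [7,7])
  i=4: ✓ (all of [8,8])
  i=5: ✗ (fails at j=9)

3, 4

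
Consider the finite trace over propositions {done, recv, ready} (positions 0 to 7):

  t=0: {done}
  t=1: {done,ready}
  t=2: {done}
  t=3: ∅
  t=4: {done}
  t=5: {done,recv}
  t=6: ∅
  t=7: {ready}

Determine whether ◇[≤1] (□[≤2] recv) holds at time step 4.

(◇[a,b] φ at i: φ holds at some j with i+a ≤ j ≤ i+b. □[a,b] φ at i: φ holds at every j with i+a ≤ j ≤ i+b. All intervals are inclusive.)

Check □[≤2] recv at each j in [4,5]:
  j=4: fails at 4
  j=5: fails at 6
No position in the window satisfies it → formula fails.

Does not hold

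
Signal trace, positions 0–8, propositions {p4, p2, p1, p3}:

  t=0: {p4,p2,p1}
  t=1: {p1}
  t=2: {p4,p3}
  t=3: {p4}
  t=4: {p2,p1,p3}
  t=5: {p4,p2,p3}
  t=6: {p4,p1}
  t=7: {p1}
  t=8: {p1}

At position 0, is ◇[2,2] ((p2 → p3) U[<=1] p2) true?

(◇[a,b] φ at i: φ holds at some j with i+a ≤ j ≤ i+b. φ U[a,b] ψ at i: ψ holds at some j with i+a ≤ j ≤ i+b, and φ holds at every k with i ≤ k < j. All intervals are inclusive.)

Check ((p2 → p3) U[<=1] p2) at each j in [2,2]:
  j=2: fails
No position in the window satisfies it → formula fails.

False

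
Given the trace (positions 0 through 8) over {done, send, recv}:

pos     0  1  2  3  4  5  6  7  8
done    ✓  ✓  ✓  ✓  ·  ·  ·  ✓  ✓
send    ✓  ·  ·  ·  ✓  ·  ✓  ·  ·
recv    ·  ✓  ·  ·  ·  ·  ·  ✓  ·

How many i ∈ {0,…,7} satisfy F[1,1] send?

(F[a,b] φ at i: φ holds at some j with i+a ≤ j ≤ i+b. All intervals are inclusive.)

Evaluate at each i in [0,7]:
  i=0: ✗ (none in [1,1])
  i=1: ✗ (none in [2,2])
  i=2: ✗ (none in [3,3])
  i=3: ✓ (witness j=4)
  i=4: ✗ (none in [5,5])
  i=5: ✓ (witness j=6)
  i=6: ✗ (none in [7,7])
  i=7: ✗ (none in [8,8])
Positions where it holds: {3, 5} → 2.

2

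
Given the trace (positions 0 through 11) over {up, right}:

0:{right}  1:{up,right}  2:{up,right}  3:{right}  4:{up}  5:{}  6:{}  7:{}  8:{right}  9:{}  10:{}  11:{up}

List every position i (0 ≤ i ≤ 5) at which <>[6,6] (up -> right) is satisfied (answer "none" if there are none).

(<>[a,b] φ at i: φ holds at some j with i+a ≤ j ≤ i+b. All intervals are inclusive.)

0, 1, 2, 3, 4

Evaluate at each i in [0,5]:
  i=0: ✓ (witness j=6)
  i=1: ✓ (witness j=7)
  i=2: ✓ (witness j=8)
  i=3: ✓ (witness j=9)
  i=4: ✓ (witness j=10)
  i=5: ✗ (none in [11,11])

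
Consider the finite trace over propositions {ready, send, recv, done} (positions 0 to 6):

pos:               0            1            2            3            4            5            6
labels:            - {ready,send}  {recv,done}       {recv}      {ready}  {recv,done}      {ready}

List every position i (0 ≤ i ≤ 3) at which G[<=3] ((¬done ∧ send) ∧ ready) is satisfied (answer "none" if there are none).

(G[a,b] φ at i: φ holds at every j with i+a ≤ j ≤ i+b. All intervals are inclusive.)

Evaluate at each i in [0,3]:
  i=0: ✗ (fails at j=0)
  i=1: ✗ (fails at j=2)
  i=2: ✗ (fails at j=2)
  i=3: ✗ (fails at j=3)

none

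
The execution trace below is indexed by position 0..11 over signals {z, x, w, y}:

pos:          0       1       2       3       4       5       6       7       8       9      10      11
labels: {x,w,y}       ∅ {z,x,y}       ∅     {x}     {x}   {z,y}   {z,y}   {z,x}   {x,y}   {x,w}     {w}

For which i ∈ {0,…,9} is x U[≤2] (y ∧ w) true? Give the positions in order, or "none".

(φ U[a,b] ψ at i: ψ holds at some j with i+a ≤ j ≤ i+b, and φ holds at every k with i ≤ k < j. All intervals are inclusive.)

0

Evaluate at each i in [0,9]:
  i=0: ✓ (rhs at j=0)
  i=1: ✗ (no rhs in [1,3])
  i=2: ✗ (no rhs in [2,4])
  i=3: ✗ (no rhs in [3,5])
  i=4: ✗ (no rhs in [4,6])
  i=5: ✗ (no rhs in [5,7])
  i=6: ✗ (no rhs in [6,8])
  i=7: ✗ (no rhs in [7,9])
  i=8: ✗ (no rhs in [8,10])
  i=9: ✗ (no rhs in [9,11])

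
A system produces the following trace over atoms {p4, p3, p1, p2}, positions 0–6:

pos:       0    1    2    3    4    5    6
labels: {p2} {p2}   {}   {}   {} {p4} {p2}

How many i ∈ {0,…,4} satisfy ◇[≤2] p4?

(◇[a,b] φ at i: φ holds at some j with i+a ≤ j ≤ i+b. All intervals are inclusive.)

Evaluate at each i in [0,4]:
  i=0: ✗ (none in [0,2])
  i=1: ✗ (none in [1,3])
  i=2: ✗ (none in [2,4])
  i=3: ✓ (witness j=5)
  i=4: ✓ (witness j=5)
Positions where it holds: {3, 4} → 2.

2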